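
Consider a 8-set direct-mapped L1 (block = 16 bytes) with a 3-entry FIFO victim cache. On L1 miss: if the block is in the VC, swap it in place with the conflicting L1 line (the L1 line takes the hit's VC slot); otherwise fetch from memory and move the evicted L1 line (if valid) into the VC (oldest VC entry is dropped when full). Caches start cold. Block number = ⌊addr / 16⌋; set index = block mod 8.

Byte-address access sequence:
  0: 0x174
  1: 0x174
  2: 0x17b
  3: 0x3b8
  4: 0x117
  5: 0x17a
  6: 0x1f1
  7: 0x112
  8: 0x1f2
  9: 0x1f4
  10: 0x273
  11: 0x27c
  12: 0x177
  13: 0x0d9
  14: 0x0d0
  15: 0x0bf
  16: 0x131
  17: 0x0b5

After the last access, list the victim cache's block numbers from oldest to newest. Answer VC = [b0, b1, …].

VC = [31, 59, 19]

#0 0x174→b23/s7 MISS; vc=[]
#1 0x174→b23/s7 L1-HIT; vc=[]
#2 0x17b→b23/s7 L1-HIT; vc=[]
#3 0x3b8→b59/s3 MISS; vc=[]
#4 0x117→b17/s1 MISS; vc=[]
#5 0x17a→b23/s7 L1-HIT; vc=[]
#6 0x1f1→b31/s7 MISS; vc=[23]
#7 0x112→b17/s1 L1-HIT; vc=[23]
#8 0x1f2→b31/s7 L1-HIT; vc=[23]
#9 0x1f4→b31/s7 L1-HIT; vc=[23]
#10 0x273→b39/s7 MISS; vc=[23,31]
#11 0x27c→b39/s7 L1-HIT; vc=[23,31]
#12 0x177→b23/s7 VC-HIT; vc=[39,31]
#13 0xd9→b13/s5 MISS; vc=[39,31]
#14 0xd0→b13/s5 L1-HIT; vc=[39,31]
#15 0xbf→b11/s3 MISS; vc=[39,31,59]
#16 0x131→b19/s3 MISS; vc=[31,59,11]
#17 0xb5→b11/s3 VC-HIT; vc=[31,59,19]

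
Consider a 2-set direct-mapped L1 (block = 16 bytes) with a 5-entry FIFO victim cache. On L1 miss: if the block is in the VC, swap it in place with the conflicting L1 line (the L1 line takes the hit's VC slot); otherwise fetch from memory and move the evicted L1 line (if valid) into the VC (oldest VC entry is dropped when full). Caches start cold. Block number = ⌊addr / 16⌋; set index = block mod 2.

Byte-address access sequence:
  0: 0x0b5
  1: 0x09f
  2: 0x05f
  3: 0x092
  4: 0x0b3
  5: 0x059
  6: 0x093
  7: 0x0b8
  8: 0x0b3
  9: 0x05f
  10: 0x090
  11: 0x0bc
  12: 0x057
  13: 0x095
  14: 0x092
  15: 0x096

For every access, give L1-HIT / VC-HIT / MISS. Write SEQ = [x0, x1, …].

SEQ = [MISS, MISS, MISS, VC-HIT, VC-HIT, VC-HIT, VC-HIT, VC-HIT, L1-HIT, VC-HIT, VC-HIT, VC-HIT, VC-HIT, VC-HIT, L1-HIT, L1-HIT]

  [0] addr=0xb5 blk=11 s=1: MISS | VC []
  [1] addr=0x9f blk=9 s=1: MISS | VC [11]
  [2] addr=0x5f blk=5 s=1: MISS | VC [11, 9]
  [3] addr=0x92 blk=9 s=1: VC-HIT | VC [11, 5]
  [4] addr=0xb3 blk=11 s=1: VC-HIT | VC [9, 5]
  [5] addr=0x59 blk=5 s=1: VC-HIT | VC [9, 11]
  [6] addr=0x93 blk=9 s=1: VC-HIT | VC [5, 11]
  [7] addr=0xb8 blk=11 s=1: VC-HIT | VC [5, 9]
  [8] addr=0xb3 blk=11 s=1: L1-HIT | VC [5, 9]
  [9] addr=0x5f blk=5 s=1: VC-HIT | VC [11, 9]
  [10] addr=0x90 blk=9 s=1: VC-HIT | VC [11, 5]
  [11] addr=0xbc blk=11 s=1: VC-HIT | VC [9, 5]
  [12] addr=0x57 blk=5 s=1: VC-HIT | VC [9, 11]
  [13] addr=0x95 blk=9 s=1: VC-HIT | VC [5, 11]
  [14] addr=0x92 blk=9 s=1: L1-HIT | VC [5, 11]
  [15] addr=0x96 blk=9 s=1: L1-HIT | VC [5, 11]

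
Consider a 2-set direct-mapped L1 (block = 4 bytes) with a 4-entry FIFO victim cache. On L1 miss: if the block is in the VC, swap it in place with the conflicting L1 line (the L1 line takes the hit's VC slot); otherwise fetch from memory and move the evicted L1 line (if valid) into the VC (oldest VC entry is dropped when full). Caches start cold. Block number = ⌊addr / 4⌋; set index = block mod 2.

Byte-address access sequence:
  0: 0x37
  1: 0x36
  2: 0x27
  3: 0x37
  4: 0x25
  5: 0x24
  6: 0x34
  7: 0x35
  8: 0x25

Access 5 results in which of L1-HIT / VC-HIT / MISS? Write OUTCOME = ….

#0 0x37→b13/s1 MISS; vc=[]
#1 0x36→b13/s1 L1-HIT; vc=[]
#2 0x27→b9/s1 MISS; vc=[13]
#3 0x37→b13/s1 VC-HIT; vc=[9]
#4 0x25→b9/s1 VC-HIT; vc=[13]
#5 0x24→b9/s1 L1-HIT; vc=[13]
#6 0x34→b13/s1 VC-HIT; vc=[9]
#7 0x35→b13/s1 L1-HIT; vc=[9]
#8 0x25→b9/s1 VC-HIT; vc=[13]

OUTCOME = L1-HIT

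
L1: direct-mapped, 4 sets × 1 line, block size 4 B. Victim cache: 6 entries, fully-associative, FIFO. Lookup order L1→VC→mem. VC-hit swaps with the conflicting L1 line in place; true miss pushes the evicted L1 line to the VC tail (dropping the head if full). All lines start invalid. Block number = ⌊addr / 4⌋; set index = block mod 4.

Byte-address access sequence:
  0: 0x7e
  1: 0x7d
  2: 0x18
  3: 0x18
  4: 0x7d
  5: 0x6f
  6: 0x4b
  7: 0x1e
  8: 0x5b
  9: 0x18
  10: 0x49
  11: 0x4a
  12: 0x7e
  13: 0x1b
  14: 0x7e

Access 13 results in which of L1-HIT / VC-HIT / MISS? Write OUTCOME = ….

0: 0x7e (blk 31, set 3) → MISS  vc=[]
1: 0x7d (blk 31, set 3) → L1-HIT  vc=[]
2: 0x18 (blk 6, set 2) → MISS  vc=[]
3: 0x18 (blk 6, set 2) → L1-HIT  vc=[]
4: 0x7d (blk 31, set 3) → L1-HIT  vc=[]
5: 0x6f (blk 27, set 3) → MISS  vc=[31]
6: 0x4b (blk 18, set 2) → MISS  vc=[31, 6]
7: 0x1e (blk 7, set 3) → MISS  vc=[31, 6, 27]
8: 0x5b (blk 22, set 2) → MISS  vc=[31, 6, 27, 18]
9: 0x18 (blk 6, set 2) → VC-HIT  vc=[31, 22, 27, 18]
10: 0x49 (blk 18, set 2) → VC-HIT  vc=[31, 22, 27, 6]
11: 0x4a (blk 18, set 2) → L1-HIT  vc=[31, 22, 27, 6]
12: 0x7e (blk 31, set 3) → VC-HIT  vc=[7, 22, 27, 6]
13: 0x1b (blk 6, set 2) → VC-HIT  vc=[7, 22, 27, 18]
14: 0x7e (blk 31, set 3) → L1-HIT  vc=[7, 22, 27, 18]

OUTCOME = VC-HIT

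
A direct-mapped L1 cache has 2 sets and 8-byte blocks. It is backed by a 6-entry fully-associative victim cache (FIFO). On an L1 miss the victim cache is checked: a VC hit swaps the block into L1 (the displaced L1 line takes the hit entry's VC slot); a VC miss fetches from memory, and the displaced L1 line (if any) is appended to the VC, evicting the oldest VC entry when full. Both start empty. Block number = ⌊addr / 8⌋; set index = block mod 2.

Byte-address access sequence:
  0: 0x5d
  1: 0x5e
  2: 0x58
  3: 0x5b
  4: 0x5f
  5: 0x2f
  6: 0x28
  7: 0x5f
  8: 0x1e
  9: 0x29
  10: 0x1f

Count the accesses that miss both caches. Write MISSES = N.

MISSES = 3

0: 0x5d (blk 11, set 1) → MISS  vc=[]
1: 0x5e (blk 11, set 1) → L1-HIT  vc=[]
2: 0x58 (blk 11, set 1) → L1-HIT  vc=[]
3: 0x5b (blk 11, set 1) → L1-HIT  vc=[]
4: 0x5f (blk 11, set 1) → L1-HIT  vc=[]
5: 0x2f (blk 5, set 1) → MISS  vc=[11]
6: 0x28 (blk 5, set 1) → L1-HIT  vc=[11]
7: 0x5f (blk 11, set 1) → VC-HIT  vc=[5]
8: 0x1e (blk 3, set 1) → MISS  vc=[5, 11]
9: 0x29 (blk 5, set 1) → VC-HIT  vc=[3, 11]
10: 0x1f (blk 3, set 1) → VC-HIT  vc=[5, 11]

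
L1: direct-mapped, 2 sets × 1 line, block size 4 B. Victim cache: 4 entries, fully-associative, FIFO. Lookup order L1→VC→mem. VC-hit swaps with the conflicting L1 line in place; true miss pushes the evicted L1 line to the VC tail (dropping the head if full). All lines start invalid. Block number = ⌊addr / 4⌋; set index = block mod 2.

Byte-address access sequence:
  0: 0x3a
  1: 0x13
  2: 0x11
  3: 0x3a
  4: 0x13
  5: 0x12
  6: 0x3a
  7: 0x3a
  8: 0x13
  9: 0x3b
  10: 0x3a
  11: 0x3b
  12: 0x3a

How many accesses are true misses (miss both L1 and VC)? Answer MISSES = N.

MISSES = 2

  [0] addr=0x3a blk=14 s=0: MISS | VC []
  [1] addr=0x13 blk=4 s=0: MISS | VC [14]
  [2] addr=0x11 blk=4 s=0: L1-HIT | VC [14]
  [3] addr=0x3a blk=14 s=0: VC-HIT | VC [4]
  [4] addr=0x13 blk=4 s=0: VC-HIT | VC [14]
  [5] addr=0x12 blk=4 s=0: L1-HIT | VC [14]
  [6] addr=0x3a blk=14 s=0: VC-HIT | VC [4]
  [7] addr=0x3a blk=14 s=0: L1-HIT | VC [4]
  [8] addr=0x13 blk=4 s=0: VC-HIT | VC [14]
  [9] addr=0x3b blk=14 s=0: VC-HIT | VC [4]
  [10] addr=0x3a blk=14 s=0: L1-HIT | VC [4]
  [11] addr=0x3b blk=14 s=0: L1-HIT | VC [4]
  [12] addr=0x3a blk=14 s=0: L1-HIT | VC [4]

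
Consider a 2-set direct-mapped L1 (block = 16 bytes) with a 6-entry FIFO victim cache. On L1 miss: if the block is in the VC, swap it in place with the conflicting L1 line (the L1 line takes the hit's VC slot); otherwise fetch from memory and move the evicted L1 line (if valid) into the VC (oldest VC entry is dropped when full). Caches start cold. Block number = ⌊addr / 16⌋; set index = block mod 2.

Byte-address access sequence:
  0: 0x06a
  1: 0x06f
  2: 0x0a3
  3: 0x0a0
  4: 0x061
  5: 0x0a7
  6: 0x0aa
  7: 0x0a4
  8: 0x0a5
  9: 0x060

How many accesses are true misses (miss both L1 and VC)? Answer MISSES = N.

MISSES = 2

0: 0x6a (blk 6, set 0) → MISS  vc=[]
1: 0x6f (blk 6, set 0) → L1-HIT  vc=[]
2: 0xa3 (blk 10, set 0) → MISS  vc=[6]
3: 0xa0 (blk 10, set 0) → L1-HIT  vc=[6]
4: 0x61 (blk 6, set 0) → VC-HIT  vc=[10]
5: 0xa7 (blk 10, set 0) → VC-HIT  vc=[6]
6: 0xaa (blk 10, set 0) → L1-HIT  vc=[6]
7: 0xa4 (blk 10, set 0) → L1-HIT  vc=[6]
8: 0xa5 (blk 10, set 0) → L1-HIT  vc=[6]
9: 0x60 (blk 6, set 0) → VC-HIT  vc=[10]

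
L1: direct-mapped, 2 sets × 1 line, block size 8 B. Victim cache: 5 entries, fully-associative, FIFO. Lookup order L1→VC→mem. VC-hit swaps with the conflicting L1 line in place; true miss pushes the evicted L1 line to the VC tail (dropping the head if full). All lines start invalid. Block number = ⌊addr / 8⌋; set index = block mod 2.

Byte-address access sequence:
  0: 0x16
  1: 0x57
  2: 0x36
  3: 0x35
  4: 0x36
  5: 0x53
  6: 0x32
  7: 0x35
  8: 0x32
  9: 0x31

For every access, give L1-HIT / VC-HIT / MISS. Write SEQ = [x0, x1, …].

SEQ = [MISS, MISS, MISS, L1-HIT, L1-HIT, VC-HIT, VC-HIT, L1-HIT, L1-HIT, L1-HIT]

  [0] addr=0x16 blk=2 s=0: MISS | VC []
  [1] addr=0x57 blk=10 s=0: MISS | VC [2]
  [2] addr=0x36 blk=6 s=0: MISS | VC [2, 10]
  [3] addr=0x35 blk=6 s=0: L1-HIT | VC [2, 10]
  [4] addr=0x36 blk=6 s=0: L1-HIT | VC [2, 10]
  [5] addr=0x53 blk=10 s=0: VC-HIT | VC [2, 6]
  [6] addr=0x32 blk=6 s=0: VC-HIT | VC [2, 10]
  [7] addr=0x35 blk=6 s=0: L1-HIT | VC [2, 10]
  [8] addr=0x32 blk=6 s=0: L1-HIT | VC [2, 10]
  [9] addr=0x31 blk=6 s=0: L1-HIT | VC [2, 10]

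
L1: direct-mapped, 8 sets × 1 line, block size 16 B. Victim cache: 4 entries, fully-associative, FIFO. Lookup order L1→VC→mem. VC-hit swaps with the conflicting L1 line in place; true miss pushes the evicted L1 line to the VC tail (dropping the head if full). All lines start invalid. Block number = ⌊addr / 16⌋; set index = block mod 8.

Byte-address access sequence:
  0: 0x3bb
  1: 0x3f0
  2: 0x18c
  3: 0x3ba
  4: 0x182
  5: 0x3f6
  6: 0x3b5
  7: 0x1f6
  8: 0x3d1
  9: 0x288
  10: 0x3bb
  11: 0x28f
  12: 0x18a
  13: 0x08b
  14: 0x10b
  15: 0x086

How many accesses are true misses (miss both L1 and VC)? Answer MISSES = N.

0: 0x3bb (blk 59, set 3) → MISS  vc=[]
1: 0x3f0 (blk 63, set 7) → MISS  vc=[]
2: 0x18c (blk 24, set 0) → MISS  vc=[]
3: 0x3ba (blk 59, set 3) → L1-HIT  vc=[]
4: 0x182 (blk 24, set 0) → L1-HIT  vc=[]
5: 0x3f6 (blk 63, set 7) → L1-HIT  vc=[]
6: 0x3b5 (blk 59, set 3) → L1-HIT  vc=[]
7: 0x1f6 (blk 31, set 7) → MISS  vc=[63]
8: 0x3d1 (blk 61, set 5) → MISS  vc=[63]
9: 0x288 (blk 40, set 0) → MISS  vc=[63, 24]
10: 0x3bb (blk 59, set 3) → L1-HIT  vc=[63, 24]
11: 0x28f (blk 40, set 0) → L1-HIT  vc=[63, 24]
12: 0x18a (blk 24, set 0) → VC-HIT  vc=[63, 40]
13: 0x8b (blk 8, set 0) → MISS  vc=[63, 40, 24]
14: 0x10b (blk 16, set 0) → MISS  vc=[63, 40, 24, 8]
15: 0x86 (blk 8, set 0) → VC-HIT  vc=[63, 40, 24, 16]

MISSES = 8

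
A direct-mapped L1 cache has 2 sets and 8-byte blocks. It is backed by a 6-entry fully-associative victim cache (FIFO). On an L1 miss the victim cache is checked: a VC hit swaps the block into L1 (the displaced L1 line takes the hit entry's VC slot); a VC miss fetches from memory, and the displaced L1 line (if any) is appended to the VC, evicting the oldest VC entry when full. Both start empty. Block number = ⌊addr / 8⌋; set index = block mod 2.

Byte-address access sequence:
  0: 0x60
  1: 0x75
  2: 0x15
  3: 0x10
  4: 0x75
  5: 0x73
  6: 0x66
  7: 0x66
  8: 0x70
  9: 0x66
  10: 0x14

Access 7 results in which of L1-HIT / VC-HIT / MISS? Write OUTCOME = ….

OUTCOME = L1-HIT

  [0] addr=0x60 blk=12 s=0: MISS | VC []
  [1] addr=0x75 blk=14 s=0: MISS | VC [12]
  [2] addr=0x15 blk=2 s=0: MISS | VC [12, 14]
  [3] addr=0x10 blk=2 s=0: L1-HIT | VC [12, 14]
  [4] addr=0x75 blk=14 s=0: VC-HIT | VC [12, 2]
  [5] addr=0x73 blk=14 s=0: L1-HIT | VC [12, 2]
  [6] addr=0x66 blk=12 s=0: VC-HIT | VC [14, 2]
  [7] addr=0x66 blk=12 s=0: L1-HIT | VC [14, 2]
  [8] addr=0x70 blk=14 s=0: VC-HIT | VC [12, 2]
  [9] addr=0x66 blk=12 s=0: VC-HIT | VC [14, 2]
  [10] addr=0x14 blk=2 s=0: VC-HIT | VC [14, 12]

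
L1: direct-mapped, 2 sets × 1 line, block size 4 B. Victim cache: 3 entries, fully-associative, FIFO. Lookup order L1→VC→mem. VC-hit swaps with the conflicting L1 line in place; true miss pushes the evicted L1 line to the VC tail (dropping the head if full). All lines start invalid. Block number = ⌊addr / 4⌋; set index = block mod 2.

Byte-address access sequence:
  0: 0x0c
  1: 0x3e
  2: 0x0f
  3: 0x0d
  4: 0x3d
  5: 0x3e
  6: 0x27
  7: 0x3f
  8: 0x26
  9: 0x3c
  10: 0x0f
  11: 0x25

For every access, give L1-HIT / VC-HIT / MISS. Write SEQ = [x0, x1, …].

#0 0xc→b3/s1 MISS; vc=[]
#1 0x3e→b15/s1 MISS; vc=[3]
#2 0xf→b3/s1 VC-HIT; vc=[15]
#3 0xd→b3/s1 L1-HIT; vc=[15]
#4 0x3d→b15/s1 VC-HIT; vc=[3]
#5 0x3e→b15/s1 L1-HIT; vc=[3]
#6 0x27→b9/s1 MISS; vc=[3,15]
#7 0x3f→b15/s1 VC-HIT; vc=[3,9]
#8 0x26→b9/s1 VC-HIT; vc=[3,15]
#9 0x3c→b15/s1 VC-HIT; vc=[3,9]
#10 0xf→b3/s1 VC-HIT; vc=[15,9]
#11 0x25→b9/s1 VC-HIT; vc=[15,3]

SEQ = [MISS, MISS, VC-HIT, L1-HIT, VC-HIT, L1-HIT, MISS, VC-HIT, VC-HIT, VC-HIT, VC-HIT, VC-HIT]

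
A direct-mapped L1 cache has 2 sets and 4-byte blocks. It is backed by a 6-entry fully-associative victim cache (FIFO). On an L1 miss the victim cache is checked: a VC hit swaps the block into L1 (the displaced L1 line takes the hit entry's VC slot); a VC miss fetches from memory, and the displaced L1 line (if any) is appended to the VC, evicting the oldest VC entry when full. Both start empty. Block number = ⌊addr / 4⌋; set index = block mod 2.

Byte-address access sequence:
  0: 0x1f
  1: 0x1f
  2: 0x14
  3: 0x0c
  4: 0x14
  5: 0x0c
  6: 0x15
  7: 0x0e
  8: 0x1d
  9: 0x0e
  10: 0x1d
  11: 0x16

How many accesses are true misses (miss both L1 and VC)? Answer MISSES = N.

MISSES = 3

  [0] addr=0x1f blk=7 s=1: MISS | VC []
  [1] addr=0x1f blk=7 s=1: L1-HIT | VC []
  [2] addr=0x14 blk=5 s=1: MISS | VC [7]
  [3] addr=0xc blk=3 s=1: MISS | VC [7, 5]
  [4] addr=0x14 blk=5 s=1: VC-HIT | VC [7, 3]
  [5] addr=0xc blk=3 s=1: VC-HIT | VC [7, 5]
  [6] addr=0x15 blk=5 s=1: VC-HIT | VC [7, 3]
  [7] addr=0xe blk=3 s=1: VC-HIT | VC [7, 5]
  [8] addr=0x1d blk=7 s=1: VC-HIT | VC [3, 5]
  [9] addr=0xe blk=3 s=1: VC-HIT | VC [7, 5]
  [10] addr=0x1d blk=7 s=1: VC-HIT | VC [3, 5]
  [11] addr=0x16 blk=5 s=1: VC-HIT | VC [3, 7]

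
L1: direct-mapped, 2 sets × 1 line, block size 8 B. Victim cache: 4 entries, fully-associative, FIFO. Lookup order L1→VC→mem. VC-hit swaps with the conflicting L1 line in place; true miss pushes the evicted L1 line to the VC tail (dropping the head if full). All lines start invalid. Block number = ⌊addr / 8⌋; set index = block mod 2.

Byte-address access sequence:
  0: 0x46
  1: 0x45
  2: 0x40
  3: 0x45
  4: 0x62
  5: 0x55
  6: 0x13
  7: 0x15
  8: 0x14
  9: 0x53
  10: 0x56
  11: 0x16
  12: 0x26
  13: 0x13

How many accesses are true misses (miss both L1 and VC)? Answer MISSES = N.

MISSES = 5

  [0] addr=0x46 blk=8 s=0: MISS | VC []
  [1] addr=0x45 blk=8 s=0: L1-HIT | VC []
  [2] addr=0x40 blk=8 s=0: L1-HIT | VC []
  [3] addr=0x45 blk=8 s=0: L1-HIT | VC []
  [4] addr=0x62 blk=12 s=0: MISS | VC [8]
  [5] addr=0x55 blk=10 s=0: MISS | VC [8, 12]
  [6] addr=0x13 blk=2 s=0: MISS | VC [8, 12, 10]
  [7] addr=0x15 blk=2 s=0: L1-HIT | VC [8, 12, 10]
  [8] addr=0x14 blk=2 s=0: L1-HIT | VC [8, 12, 10]
  [9] addr=0x53 blk=10 s=0: VC-HIT | VC [8, 12, 2]
  [10] addr=0x56 blk=10 s=0: L1-HIT | VC [8, 12, 2]
  [11] addr=0x16 blk=2 s=0: VC-HIT | VC [8, 12, 10]
  [12] addr=0x26 blk=4 s=0: MISS | VC [8, 12, 10, 2]
  [13] addr=0x13 blk=2 s=0: VC-HIT | VC [8, 12, 10, 4]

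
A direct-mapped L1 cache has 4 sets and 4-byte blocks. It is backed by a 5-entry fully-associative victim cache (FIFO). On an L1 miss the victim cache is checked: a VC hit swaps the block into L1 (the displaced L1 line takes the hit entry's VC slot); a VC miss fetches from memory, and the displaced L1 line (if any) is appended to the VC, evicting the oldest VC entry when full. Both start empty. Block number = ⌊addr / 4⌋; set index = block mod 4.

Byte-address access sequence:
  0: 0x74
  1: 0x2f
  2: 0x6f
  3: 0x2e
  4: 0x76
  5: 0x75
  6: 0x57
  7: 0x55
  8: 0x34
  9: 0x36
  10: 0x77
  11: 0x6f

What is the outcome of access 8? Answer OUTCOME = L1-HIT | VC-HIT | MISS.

  [0] addr=0x74 blk=29 s=1: MISS | VC []
  [1] addr=0x2f blk=11 s=3: MISS | VC []
  [2] addr=0x6f blk=27 s=3: MISS | VC [11]
  [3] addr=0x2e blk=11 s=3: VC-HIT | VC [27]
  [4] addr=0x76 blk=29 s=1: L1-HIT | VC [27]
  [5] addr=0x75 blk=29 s=1: L1-HIT | VC [27]
  [6] addr=0x57 blk=21 s=1: MISS | VC [27, 29]
  [7] addr=0x55 blk=21 s=1: L1-HIT | VC [27, 29]
  [8] addr=0x34 blk=13 s=1: MISS | VC [27, 29, 21]
  [9] addr=0x36 blk=13 s=1: L1-HIT | VC [27, 29, 21]
  [10] addr=0x77 blk=29 s=1: VC-HIT | VC [27, 13, 21]
  [11] addr=0x6f blk=27 s=3: VC-HIT | VC [11, 13, 21]

OUTCOME = MISS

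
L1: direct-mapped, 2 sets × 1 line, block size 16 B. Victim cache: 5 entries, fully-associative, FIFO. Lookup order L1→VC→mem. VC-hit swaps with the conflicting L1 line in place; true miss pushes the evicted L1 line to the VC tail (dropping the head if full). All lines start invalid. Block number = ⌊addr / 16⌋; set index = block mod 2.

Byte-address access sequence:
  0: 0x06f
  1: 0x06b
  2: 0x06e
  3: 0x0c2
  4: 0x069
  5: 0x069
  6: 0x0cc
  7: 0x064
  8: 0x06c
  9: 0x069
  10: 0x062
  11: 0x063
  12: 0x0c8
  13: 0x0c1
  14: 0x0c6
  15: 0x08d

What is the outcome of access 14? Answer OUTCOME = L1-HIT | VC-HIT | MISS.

OUTCOME = L1-HIT

  [0] addr=0x6f blk=6 s=0: MISS | VC []
  [1] addr=0x6b blk=6 s=0: L1-HIT | VC []
  [2] addr=0x6e blk=6 s=0: L1-HIT | VC []
  [3] addr=0xc2 blk=12 s=0: MISS | VC [6]
  [4] addr=0x69 blk=6 s=0: VC-HIT | VC [12]
  [5] addr=0x69 blk=6 s=0: L1-HIT | VC [12]
  [6] addr=0xcc blk=12 s=0: VC-HIT | VC [6]
  [7] addr=0x64 blk=6 s=0: VC-HIT | VC [12]
  [8] addr=0x6c blk=6 s=0: L1-HIT | VC [12]
  [9] addr=0x69 blk=6 s=0: L1-HIT | VC [12]
  [10] addr=0x62 blk=6 s=0: L1-HIT | VC [12]
  [11] addr=0x63 blk=6 s=0: L1-HIT | VC [12]
  [12] addr=0xc8 blk=12 s=0: VC-HIT | VC [6]
  [13] addr=0xc1 blk=12 s=0: L1-HIT | VC [6]
  [14] addr=0xc6 blk=12 s=0: L1-HIT | VC [6]
  [15] addr=0x8d blk=8 s=0: MISS | VC [6, 12]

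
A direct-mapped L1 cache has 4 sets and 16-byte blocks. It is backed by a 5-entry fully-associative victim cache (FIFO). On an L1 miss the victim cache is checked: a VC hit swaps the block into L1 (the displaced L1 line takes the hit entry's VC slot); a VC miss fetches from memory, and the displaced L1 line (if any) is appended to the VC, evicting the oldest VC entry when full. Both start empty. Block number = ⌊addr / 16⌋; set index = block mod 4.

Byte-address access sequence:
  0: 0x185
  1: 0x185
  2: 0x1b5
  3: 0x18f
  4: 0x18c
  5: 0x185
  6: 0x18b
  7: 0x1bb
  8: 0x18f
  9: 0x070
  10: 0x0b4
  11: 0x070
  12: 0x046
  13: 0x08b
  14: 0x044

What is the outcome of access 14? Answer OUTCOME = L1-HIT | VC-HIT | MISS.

0: 0x185 (blk 24, set 0) → MISS  vc=[]
1: 0x185 (blk 24, set 0) → L1-HIT  vc=[]
2: 0x1b5 (blk 27, set 3) → MISS  vc=[]
3: 0x18f (blk 24, set 0) → L1-HIT  vc=[]
4: 0x18c (blk 24, set 0) → L1-HIT  vc=[]
5: 0x185 (blk 24, set 0) → L1-HIT  vc=[]
6: 0x18b (blk 24, set 0) → L1-HIT  vc=[]
7: 0x1bb (blk 27, set 3) → L1-HIT  vc=[]
8: 0x18f (blk 24, set 0) → L1-HIT  vc=[]
9: 0x70 (blk 7, set 3) → MISS  vc=[27]
10: 0xb4 (blk 11, set 3) → MISS  vc=[27, 7]
11: 0x70 (blk 7, set 3) → VC-HIT  vc=[27, 11]
12: 0x46 (blk 4, set 0) → MISS  vc=[27, 11, 24]
13: 0x8b (blk 8, set 0) → MISS  vc=[27, 11, 24, 4]
14: 0x44 (blk 4, set 0) → VC-HIT  vc=[27, 11, 24, 8]

OUTCOME = VC-HIT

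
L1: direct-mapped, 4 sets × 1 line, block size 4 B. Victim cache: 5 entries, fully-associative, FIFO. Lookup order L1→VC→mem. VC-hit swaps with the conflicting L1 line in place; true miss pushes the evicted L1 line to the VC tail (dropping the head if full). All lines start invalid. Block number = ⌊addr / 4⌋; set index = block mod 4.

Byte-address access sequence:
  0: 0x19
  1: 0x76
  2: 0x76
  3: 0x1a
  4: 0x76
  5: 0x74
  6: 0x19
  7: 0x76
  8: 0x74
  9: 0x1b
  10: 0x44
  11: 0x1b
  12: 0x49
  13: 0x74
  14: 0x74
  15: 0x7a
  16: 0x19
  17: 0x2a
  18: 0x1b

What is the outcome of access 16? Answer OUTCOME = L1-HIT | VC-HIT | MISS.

OUTCOME = VC-HIT

  [0] addr=0x19 blk=6 s=2: MISS | VC []
  [1] addr=0x76 blk=29 s=1: MISS | VC []
  [2] addr=0x76 blk=29 s=1: L1-HIT | VC []
  [3] addr=0x1a blk=6 s=2: L1-HIT | VC []
  [4] addr=0x76 blk=29 s=1: L1-HIT | VC []
  [5] addr=0x74 blk=29 s=1: L1-HIT | VC []
  [6] addr=0x19 blk=6 s=2: L1-HIT | VC []
  [7] addr=0x76 blk=29 s=1: L1-HIT | VC []
  [8] addr=0x74 blk=29 s=1: L1-HIT | VC []
  [9] addr=0x1b blk=6 s=2: L1-HIT | VC []
  [10] addr=0x44 blk=17 s=1: MISS | VC [29]
  [11] addr=0x1b blk=6 s=2: L1-HIT | VC [29]
  [12] addr=0x49 blk=18 s=2: MISS | VC [29, 6]
  [13] addr=0x74 blk=29 s=1: VC-HIT | VC [17, 6]
  [14] addr=0x74 blk=29 s=1: L1-HIT | VC [17, 6]
  [15] addr=0x7a blk=30 s=2: MISS | VC [17, 6, 18]
  [16] addr=0x19 blk=6 s=2: VC-HIT | VC [17, 30, 18]
  [17] addr=0x2a blk=10 s=2: MISS | VC [17, 30, 18, 6]
  [18] addr=0x1b blk=6 s=2: VC-HIT | VC [17, 30, 18, 10]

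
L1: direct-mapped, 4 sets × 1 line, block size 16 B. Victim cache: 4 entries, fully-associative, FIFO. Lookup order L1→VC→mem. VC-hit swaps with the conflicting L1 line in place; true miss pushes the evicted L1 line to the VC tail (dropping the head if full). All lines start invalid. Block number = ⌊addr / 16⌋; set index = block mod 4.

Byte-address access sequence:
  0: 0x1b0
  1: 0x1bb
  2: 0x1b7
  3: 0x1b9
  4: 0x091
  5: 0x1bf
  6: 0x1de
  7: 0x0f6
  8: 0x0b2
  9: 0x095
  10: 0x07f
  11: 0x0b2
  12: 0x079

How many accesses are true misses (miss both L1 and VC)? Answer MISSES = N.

0: 0x1b0 (blk 27, set 3) → MISS  vc=[]
1: 0x1bb (blk 27, set 3) → L1-HIT  vc=[]
2: 0x1b7 (blk 27, set 3) → L1-HIT  vc=[]
3: 0x1b9 (blk 27, set 3) → L1-HIT  vc=[]
4: 0x91 (blk 9, set 1) → MISS  vc=[]
5: 0x1bf (blk 27, set 3) → L1-HIT  vc=[]
6: 0x1de (blk 29, set 1) → MISS  vc=[9]
7: 0xf6 (blk 15, set 3) → MISS  vc=[9, 27]
8: 0xb2 (blk 11, set 3) → MISS  vc=[9, 27, 15]
9: 0x95 (blk 9, set 1) → VC-HIT  vc=[29, 27, 15]
10: 0x7f (blk 7, set 3) → MISS  vc=[29, 27, 15, 11]
11: 0xb2 (blk 11, set 3) → VC-HIT  vc=[29, 27, 15, 7]
12: 0x79 (blk 7, set 3) → VC-HIT  vc=[29, 27, 15, 11]

MISSES = 6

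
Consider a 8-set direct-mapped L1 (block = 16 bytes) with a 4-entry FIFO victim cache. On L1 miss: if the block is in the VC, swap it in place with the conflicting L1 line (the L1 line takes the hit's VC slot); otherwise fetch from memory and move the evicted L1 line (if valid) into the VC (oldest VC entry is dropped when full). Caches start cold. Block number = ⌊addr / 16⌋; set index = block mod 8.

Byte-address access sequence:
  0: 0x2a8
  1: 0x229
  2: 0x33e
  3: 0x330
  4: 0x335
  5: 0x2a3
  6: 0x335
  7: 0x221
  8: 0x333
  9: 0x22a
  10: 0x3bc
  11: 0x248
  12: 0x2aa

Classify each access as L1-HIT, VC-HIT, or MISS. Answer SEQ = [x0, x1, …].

SEQ = [MISS, MISS, MISS, L1-HIT, L1-HIT, VC-HIT, L1-HIT, VC-HIT, L1-HIT, L1-HIT, MISS, MISS, VC-HIT]

0: 0x2a8 (blk 42, set 2) → MISS  vc=[]
1: 0x229 (blk 34, set 2) → MISS  vc=[42]
2: 0x33e (blk 51, set 3) → MISS  vc=[42]
3: 0x330 (blk 51, set 3) → L1-HIT  vc=[42]
4: 0x335 (blk 51, set 3) → L1-HIT  vc=[42]
5: 0x2a3 (blk 42, set 2) → VC-HIT  vc=[34]
6: 0x335 (blk 51, set 3) → L1-HIT  vc=[34]
7: 0x221 (blk 34, set 2) → VC-HIT  vc=[42]
8: 0x333 (blk 51, set 3) → L1-HIT  vc=[42]
9: 0x22a (blk 34, set 2) → L1-HIT  vc=[42]
10: 0x3bc (blk 59, set 3) → MISS  vc=[42, 51]
11: 0x248 (blk 36, set 4) → MISS  vc=[42, 51]
12: 0x2aa (blk 42, set 2) → VC-HIT  vc=[34, 51]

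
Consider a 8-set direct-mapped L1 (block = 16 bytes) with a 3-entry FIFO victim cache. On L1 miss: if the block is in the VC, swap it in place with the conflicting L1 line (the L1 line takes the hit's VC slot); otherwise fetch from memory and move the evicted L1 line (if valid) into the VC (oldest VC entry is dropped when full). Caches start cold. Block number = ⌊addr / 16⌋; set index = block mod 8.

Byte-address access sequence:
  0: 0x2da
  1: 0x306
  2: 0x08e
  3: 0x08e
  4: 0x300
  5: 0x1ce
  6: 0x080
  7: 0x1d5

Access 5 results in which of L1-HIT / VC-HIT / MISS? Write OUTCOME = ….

OUTCOME = MISS

#0 0x2da→b45/s5 MISS; vc=[]
#1 0x306→b48/s0 MISS; vc=[]
#2 0x8e→b8/s0 MISS; vc=[48]
#3 0x8e→b8/s0 L1-HIT; vc=[48]
#4 0x300→b48/s0 VC-HIT; vc=[8]
#5 0x1ce→b28/s4 MISS; vc=[8]
#6 0x80→b8/s0 VC-HIT; vc=[48]
#7 0x1d5→b29/s5 MISS; vc=[48,45]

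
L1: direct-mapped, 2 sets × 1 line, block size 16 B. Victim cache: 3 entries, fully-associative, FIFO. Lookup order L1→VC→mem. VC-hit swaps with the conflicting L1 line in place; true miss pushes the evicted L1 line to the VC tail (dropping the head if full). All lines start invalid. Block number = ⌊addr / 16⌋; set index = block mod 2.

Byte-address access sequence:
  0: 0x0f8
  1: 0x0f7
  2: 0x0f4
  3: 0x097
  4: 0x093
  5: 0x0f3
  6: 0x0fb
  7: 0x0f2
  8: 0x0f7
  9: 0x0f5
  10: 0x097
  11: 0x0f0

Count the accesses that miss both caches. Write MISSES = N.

0: 0xf8 (blk 15, set 1) → MISS  vc=[]
1: 0xf7 (blk 15, set 1) → L1-HIT  vc=[]
2: 0xf4 (blk 15, set 1) → L1-HIT  vc=[]
3: 0x97 (blk 9, set 1) → MISS  vc=[15]
4: 0x93 (blk 9, set 1) → L1-HIT  vc=[15]
5: 0xf3 (blk 15, set 1) → VC-HIT  vc=[9]
6: 0xfb (blk 15, set 1) → L1-HIT  vc=[9]
7: 0xf2 (blk 15, set 1) → L1-HIT  vc=[9]
8: 0xf7 (blk 15, set 1) → L1-HIT  vc=[9]
9: 0xf5 (blk 15, set 1) → L1-HIT  vc=[9]
10: 0x97 (blk 9, set 1) → VC-HIT  vc=[15]
11: 0xf0 (blk 15, set 1) → VC-HIT  vc=[9]

MISSES = 2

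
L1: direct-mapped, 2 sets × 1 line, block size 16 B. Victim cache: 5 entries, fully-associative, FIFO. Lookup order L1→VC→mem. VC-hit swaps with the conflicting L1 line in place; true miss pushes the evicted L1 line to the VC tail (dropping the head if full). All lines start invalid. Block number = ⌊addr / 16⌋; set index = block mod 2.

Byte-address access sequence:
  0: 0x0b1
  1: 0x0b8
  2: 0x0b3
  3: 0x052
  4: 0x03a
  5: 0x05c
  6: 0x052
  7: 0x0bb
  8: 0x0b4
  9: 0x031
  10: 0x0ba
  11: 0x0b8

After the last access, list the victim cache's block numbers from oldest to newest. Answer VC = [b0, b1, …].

  [0] addr=0xb1 blk=11 s=1: MISS | VC []
  [1] addr=0xb8 blk=11 s=1: L1-HIT | VC []
  [2] addr=0xb3 blk=11 s=1: L1-HIT | VC []
  [3] addr=0x52 blk=5 s=1: MISS | VC [11]
  [4] addr=0x3a blk=3 s=1: MISS | VC [11, 5]
  [5] addr=0x5c blk=5 s=1: VC-HIT | VC [11, 3]
  [6] addr=0x52 blk=5 s=1: L1-HIT | VC [11, 3]
  [7] addr=0xbb blk=11 s=1: VC-HIT | VC [5, 3]
  [8] addr=0xb4 blk=11 s=1: L1-HIT | VC [5, 3]
  [9] addr=0x31 blk=3 s=1: VC-HIT | VC [5, 11]
  [10] addr=0xba blk=11 s=1: VC-HIT | VC [5, 3]
  [11] addr=0xb8 blk=11 s=1: L1-HIT | VC [5, 3]

VC = [5, 3]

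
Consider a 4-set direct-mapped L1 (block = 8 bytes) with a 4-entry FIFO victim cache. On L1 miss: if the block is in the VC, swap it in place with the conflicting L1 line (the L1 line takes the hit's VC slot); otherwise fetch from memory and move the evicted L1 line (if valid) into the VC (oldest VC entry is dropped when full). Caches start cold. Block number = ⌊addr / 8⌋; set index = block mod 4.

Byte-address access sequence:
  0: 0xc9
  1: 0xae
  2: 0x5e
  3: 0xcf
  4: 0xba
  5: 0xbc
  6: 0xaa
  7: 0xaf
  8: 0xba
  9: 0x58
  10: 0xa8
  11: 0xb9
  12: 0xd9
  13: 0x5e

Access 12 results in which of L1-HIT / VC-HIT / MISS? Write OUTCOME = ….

OUTCOME = MISS

  [0] addr=0xc9 blk=25 s=1: MISS | VC []
  [1] addr=0xae blk=21 s=1: MISS | VC [25]
  [2] addr=0x5e blk=11 s=3: MISS | VC [25]
  [3] addr=0xcf blk=25 s=1: VC-HIT | VC [21]
  [4] addr=0xba blk=23 s=3: MISS | VC [21, 11]
  [5] addr=0xbc blk=23 s=3: L1-HIT | VC [21, 11]
  [6] addr=0xaa blk=21 s=1: VC-HIT | VC [25, 11]
  [7] addr=0xaf blk=21 s=1: L1-HIT | VC [25, 11]
  [8] addr=0xba blk=23 s=3: L1-HIT | VC [25, 11]
  [9] addr=0x58 blk=11 s=3: VC-HIT | VC [25, 23]
  [10] addr=0xa8 blk=21 s=1: L1-HIT | VC [25, 23]
  [11] addr=0xb9 blk=23 s=3: VC-HIT | VC [25, 11]
  [12] addr=0xd9 blk=27 s=3: MISS | VC [25, 11, 23]
  [13] addr=0x5e blk=11 s=3: VC-HIT | VC [25, 27, 23]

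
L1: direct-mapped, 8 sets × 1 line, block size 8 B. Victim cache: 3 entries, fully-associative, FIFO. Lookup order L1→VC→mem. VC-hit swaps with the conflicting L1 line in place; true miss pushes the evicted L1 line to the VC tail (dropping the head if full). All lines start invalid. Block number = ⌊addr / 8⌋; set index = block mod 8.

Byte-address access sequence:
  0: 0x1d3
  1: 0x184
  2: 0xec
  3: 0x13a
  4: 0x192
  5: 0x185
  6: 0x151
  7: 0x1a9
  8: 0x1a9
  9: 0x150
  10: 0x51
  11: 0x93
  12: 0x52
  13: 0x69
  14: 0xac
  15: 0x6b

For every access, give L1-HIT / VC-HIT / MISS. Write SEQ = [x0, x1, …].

SEQ = [MISS, MISS, MISS, MISS, MISS, L1-HIT, MISS, MISS, L1-HIT, L1-HIT, MISS, MISS, VC-HIT, MISS, MISS, VC-HIT]

#0 0x1d3→b58/s2 MISS; vc=[]
#1 0x184→b48/s0 MISS; vc=[]
#2 0xec→b29/s5 MISS; vc=[]
#3 0x13a→b39/s7 MISS; vc=[]
#4 0x192→b50/s2 MISS; vc=[58]
#5 0x185→b48/s0 L1-HIT; vc=[58]
#6 0x151→b42/s2 MISS; vc=[58,50]
#7 0x1a9→b53/s5 MISS; vc=[58,50,29]
#8 0x1a9→b53/s5 L1-HIT; vc=[58,50,29]
#9 0x150→b42/s2 L1-HIT; vc=[58,50,29]
#10 0x51→b10/s2 MISS; vc=[50,29,42]
#11 0x93→b18/s2 MISS; vc=[29,42,10]
#12 0x52→b10/s2 VC-HIT; vc=[29,42,18]
#13 0x69→b13/s5 MISS; vc=[42,18,53]
#14 0xac→b21/s5 MISS; vc=[18,53,13]
#15 0x6b→b13/s5 VC-HIT; vc=[18,53,21]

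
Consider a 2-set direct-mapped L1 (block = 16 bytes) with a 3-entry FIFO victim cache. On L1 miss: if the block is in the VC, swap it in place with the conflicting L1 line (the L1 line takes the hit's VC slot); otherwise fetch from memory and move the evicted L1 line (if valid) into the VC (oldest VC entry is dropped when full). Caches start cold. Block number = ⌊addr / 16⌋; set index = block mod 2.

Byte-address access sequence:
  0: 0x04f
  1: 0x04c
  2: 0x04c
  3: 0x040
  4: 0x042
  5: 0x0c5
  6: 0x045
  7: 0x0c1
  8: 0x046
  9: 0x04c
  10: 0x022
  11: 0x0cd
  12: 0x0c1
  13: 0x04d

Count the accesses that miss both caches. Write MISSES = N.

#0 0x4f→b4/s0 MISS; vc=[]
#1 0x4c→b4/s0 L1-HIT; vc=[]
#2 0x4c→b4/s0 L1-HIT; vc=[]
#3 0x40→b4/s0 L1-HIT; vc=[]
#4 0x42→b4/s0 L1-HIT; vc=[]
#5 0xc5→b12/s0 MISS; vc=[4]
#6 0x45→b4/s0 VC-HIT; vc=[12]
#7 0xc1→b12/s0 VC-HIT; vc=[4]
#8 0x46→b4/s0 VC-HIT; vc=[12]
#9 0x4c→b4/s0 L1-HIT; vc=[12]
#10 0x22→b2/s0 MISS; vc=[12,4]
#11 0xcd→b12/s0 VC-HIT; vc=[2,4]
#12 0xc1→b12/s0 L1-HIT; vc=[2,4]
#13 0x4d→b4/s0 VC-HIT; vc=[2,12]

MISSES = 3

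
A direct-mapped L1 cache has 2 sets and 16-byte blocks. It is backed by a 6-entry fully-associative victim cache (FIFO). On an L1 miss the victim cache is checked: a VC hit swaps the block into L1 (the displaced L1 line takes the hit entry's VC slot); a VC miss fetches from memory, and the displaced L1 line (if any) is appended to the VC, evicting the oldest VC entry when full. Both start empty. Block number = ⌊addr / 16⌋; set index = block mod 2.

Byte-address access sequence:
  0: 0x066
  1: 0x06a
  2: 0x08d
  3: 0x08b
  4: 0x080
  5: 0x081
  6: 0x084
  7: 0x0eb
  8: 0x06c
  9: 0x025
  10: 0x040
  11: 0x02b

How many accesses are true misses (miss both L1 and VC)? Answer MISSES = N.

#0 0x66→b6/s0 MISS; vc=[]
#1 0x6a→b6/s0 L1-HIT; vc=[]
#2 0x8d→b8/s0 MISS; vc=[6]
#3 0x8b→b8/s0 L1-HIT; vc=[6]
#4 0x80→b8/s0 L1-HIT; vc=[6]
#5 0x81→b8/s0 L1-HIT; vc=[6]
#6 0x84→b8/s0 L1-HIT; vc=[6]
#7 0xeb→b14/s0 MISS; vc=[6,8]
#8 0x6c→b6/s0 VC-HIT; vc=[14,8]
#9 0x25→b2/s0 MISS; vc=[14,8,6]
#10 0x40→b4/s0 MISS; vc=[14,8,6,2]
#11 0x2b→b2/s0 VC-HIT; vc=[14,8,6,4]

MISSES = 5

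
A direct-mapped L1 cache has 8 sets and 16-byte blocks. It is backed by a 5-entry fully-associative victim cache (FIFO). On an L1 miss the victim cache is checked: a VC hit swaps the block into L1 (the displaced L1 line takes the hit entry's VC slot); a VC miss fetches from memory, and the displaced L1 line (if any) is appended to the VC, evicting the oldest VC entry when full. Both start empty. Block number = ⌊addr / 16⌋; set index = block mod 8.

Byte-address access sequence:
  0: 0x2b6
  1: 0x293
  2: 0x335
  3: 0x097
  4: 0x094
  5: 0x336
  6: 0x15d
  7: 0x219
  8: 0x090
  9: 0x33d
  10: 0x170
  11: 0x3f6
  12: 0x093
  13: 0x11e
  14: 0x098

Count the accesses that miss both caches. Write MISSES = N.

0: 0x2b6 (blk 43, set 3) → MISS  vc=[]
1: 0x293 (blk 41, set 1) → MISS  vc=[]
2: 0x335 (blk 51, set 3) → MISS  vc=[43]
3: 0x97 (blk 9, set 1) → MISS  vc=[43, 41]
4: 0x94 (blk 9, set 1) → L1-HIT  vc=[43, 41]
5: 0x336 (blk 51, set 3) → L1-HIT  vc=[43, 41]
6: 0x15d (blk 21, set 5) → MISS  vc=[43, 41]
7: 0x219 (blk 33, set 1) → MISS  vc=[43, 41, 9]
8: 0x90 (blk 9, set 1) → VC-HIT  vc=[43, 41, 33]
9: 0x33d (blk 51, set 3) → L1-HIT  vc=[43, 41, 33]
10: 0x170 (blk 23, set 7) → MISS  vc=[43, 41, 33]
11: 0x3f6 (blk 63, set 7) → MISS  vc=[43, 41, 33, 23]
12: 0x93 (blk 9, set 1) → L1-HIT  vc=[43, 41, 33, 23]
13: 0x11e (blk 17, set 1) → MISS  vc=[43, 41, 33, 23, 9]
14: 0x98 (blk 9, set 1) → VC-HIT  vc=[43, 41, 33, 23, 17]

MISSES = 9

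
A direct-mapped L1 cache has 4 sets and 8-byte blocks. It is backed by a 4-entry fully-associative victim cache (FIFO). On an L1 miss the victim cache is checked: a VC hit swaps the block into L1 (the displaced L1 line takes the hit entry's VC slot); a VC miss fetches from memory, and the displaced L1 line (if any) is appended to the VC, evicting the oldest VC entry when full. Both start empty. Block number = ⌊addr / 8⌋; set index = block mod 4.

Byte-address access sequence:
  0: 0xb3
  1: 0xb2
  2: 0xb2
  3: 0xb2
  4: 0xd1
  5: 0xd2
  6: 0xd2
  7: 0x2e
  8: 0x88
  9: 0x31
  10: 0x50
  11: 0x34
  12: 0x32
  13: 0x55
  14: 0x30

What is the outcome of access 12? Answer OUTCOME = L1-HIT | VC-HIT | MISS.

OUTCOME = L1-HIT

#0 0xb3→b22/s2 MISS; vc=[]
#1 0xb2→b22/s2 L1-HIT; vc=[]
#2 0xb2→b22/s2 L1-HIT; vc=[]
#3 0xb2→b22/s2 L1-HIT; vc=[]
#4 0xd1→b26/s2 MISS; vc=[22]
#5 0xd2→b26/s2 L1-HIT; vc=[22]
#6 0xd2→b26/s2 L1-HIT; vc=[22]
#7 0x2e→b5/s1 MISS; vc=[22]
#8 0x88→b17/s1 MISS; vc=[22,5]
#9 0x31→b6/s2 MISS; vc=[22,5,26]
#10 0x50→b10/s2 MISS; vc=[22,5,26,6]
#11 0x34→b6/s2 VC-HIT; vc=[22,5,26,10]
#12 0x32→b6/s2 L1-HIT; vc=[22,5,26,10]
#13 0x55→b10/s2 VC-HIT; vc=[22,5,26,6]
#14 0x30→b6/s2 VC-HIT; vc=[22,5,26,10]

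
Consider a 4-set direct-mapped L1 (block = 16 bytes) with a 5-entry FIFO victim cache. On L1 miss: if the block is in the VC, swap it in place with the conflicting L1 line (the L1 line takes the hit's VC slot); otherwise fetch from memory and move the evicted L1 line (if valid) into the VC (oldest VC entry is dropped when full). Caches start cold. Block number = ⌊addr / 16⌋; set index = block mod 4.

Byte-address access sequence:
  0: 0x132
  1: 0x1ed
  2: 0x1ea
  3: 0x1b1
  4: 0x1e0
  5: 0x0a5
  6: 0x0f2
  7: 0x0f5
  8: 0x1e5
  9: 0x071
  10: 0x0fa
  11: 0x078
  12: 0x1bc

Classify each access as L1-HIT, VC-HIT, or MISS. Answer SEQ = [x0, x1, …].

0: 0x132 (blk 19, set 3) → MISS  vc=[]
1: 0x1ed (blk 30, set 2) → MISS  vc=[]
2: 0x1ea (blk 30, set 2) → L1-HIT  vc=[]
3: 0x1b1 (blk 27, set 3) → MISS  vc=[19]
4: 0x1e0 (blk 30, set 2) → L1-HIT  vc=[19]
5: 0xa5 (blk 10, set 2) → MISS  vc=[19, 30]
6: 0xf2 (blk 15, set 3) → MISS  vc=[19, 30, 27]
7: 0xf5 (blk 15, set 3) → L1-HIT  vc=[19, 30, 27]
8: 0x1e5 (blk 30, set 2) → VC-HIT  vc=[19, 10, 27]
9: 0x71 (blk 7, set 3) → MISS  vc=[19, 10, 27, 15]
10: 0xfa (blk 15, set 3) → VC-HIT  vc=[19, 10, 27, 7]
11: 0x78 (blk 7, set 3) → VC-HIT  vc=[19, 10, 27, 15]
12: 0x1bc (blk 27, set 3) → VC-HIT  vc=[19, 10, 7, 15]

SEQ = [MISS, MISS, L1-HIT, MISS, L1-HIT, MISS, MISS, L1-HIT, VC-HIT, MISS, VC-HIT, VC-HIT, VC-HIT]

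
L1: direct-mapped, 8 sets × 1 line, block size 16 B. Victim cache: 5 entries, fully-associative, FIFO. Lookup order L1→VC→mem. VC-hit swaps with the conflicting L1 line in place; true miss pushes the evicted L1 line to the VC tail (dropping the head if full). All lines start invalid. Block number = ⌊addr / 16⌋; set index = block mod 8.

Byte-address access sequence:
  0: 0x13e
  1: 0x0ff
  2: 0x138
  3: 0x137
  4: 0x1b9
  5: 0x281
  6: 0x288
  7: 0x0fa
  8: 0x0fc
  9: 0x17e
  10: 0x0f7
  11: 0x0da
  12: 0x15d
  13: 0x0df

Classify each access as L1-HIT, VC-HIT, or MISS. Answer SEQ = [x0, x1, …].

SEQ = [MISS, MISS, L1-HIT, L1-HIT, MISS, MISS, L1-HIT, L1-HIT, L1-HIT, MISS, VC-HIT, MISS, MISS, VC-HIT]

0: 0x13e (blk 19, set 3) → MISS  vc=[]
1: 0xff (blk 15, set 7) → MISS  vc=[]
2: 0x138 (blk 19, set 3) → L1-HIT  vc=[]
3: 0x137 (blk 19, set 3) → L1-HIT  vc=[]
4: 0x1b9 (blk 27, set 3) → MISS  vc=[19]
5: 0x281 (blk 40, set 0) → MISS  vc=[19]
6: 0x288 (blk 40, set 0) → L1-HIT  vc=[19]
7: 0xfa (blk 15, set 7) → L1-HIT  vc=[19]
8: 0xfc (blk 15, set 7) → L1-HIT  vc=[19]
9: 0x17e (blk 23, set 7) → MISS  vc=[19, 15]
10: 0xf7 (blk 15, set 7) → VC-HIT  vc=[19, 23]
11: 0xda (blk 13, set 5) → MISS  vc=[19, 23]
12: 0x15d (blk 21, set 5) → MISS  vc=[19, 23, 13]
13: 0xdf (blk 13, set 5) → VC-HIT  vc=[19, 23, 21]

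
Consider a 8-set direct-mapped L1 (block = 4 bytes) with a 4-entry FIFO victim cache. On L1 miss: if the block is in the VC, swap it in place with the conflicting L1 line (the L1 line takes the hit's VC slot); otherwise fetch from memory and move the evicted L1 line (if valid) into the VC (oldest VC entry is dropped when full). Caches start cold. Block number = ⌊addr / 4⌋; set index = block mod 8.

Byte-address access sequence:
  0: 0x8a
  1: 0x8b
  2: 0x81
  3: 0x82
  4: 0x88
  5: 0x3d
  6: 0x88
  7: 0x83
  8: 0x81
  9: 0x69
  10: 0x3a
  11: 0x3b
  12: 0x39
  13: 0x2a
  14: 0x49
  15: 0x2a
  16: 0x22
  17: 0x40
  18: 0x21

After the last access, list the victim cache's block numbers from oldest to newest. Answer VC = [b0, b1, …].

VC = [26, 18, 32, 16]

#0 0x8a→b34/s2 MISS; vc=[]
#1 0x8b→b34/s2 L1-HIT; vc=[]
#2 0x81→b32/s0 MISS; vc=[]
#3 0x82→b32/s0 L1-HIT; vc=[]
#4 0x88→b34/s2 L1-HIT; vc=[]
#5 0x3d→b15/s7 MISS; vc=[]
#6 0x88→b34/s2 L1-HIT; vc=[]
#7 0x83→b32/s0 L1-HIT; vc=[]
#8 0x81→b32/s0 L1-HIT; vc=[]
#9 0x69→b26/s2 MISS; vc=[34]
#10 0x3a→b14/s6 MISS; vc=[34]
#11 0x3b→b14/s6 L1-HIT; vc=[34]
#12 0x39→b14/s6 L1-HIT; vc=[34]
#13 0x2a→b10/s2 MISS; vc=[34,26]
#14 0x49→b18/s2 MISS; vc=[34,26,10]
#15 0x2a→b10/s2 VC-HIT; vc=[34,26,18]
#16 0x22→b8/s0 MISS; vc=[34,26,18,32]
#17 0x40→b16/s0 MISS; vc=[26,18,32,8]
#18 0x21→b8/s0 VC-HIT; vc=[26,18,32,16]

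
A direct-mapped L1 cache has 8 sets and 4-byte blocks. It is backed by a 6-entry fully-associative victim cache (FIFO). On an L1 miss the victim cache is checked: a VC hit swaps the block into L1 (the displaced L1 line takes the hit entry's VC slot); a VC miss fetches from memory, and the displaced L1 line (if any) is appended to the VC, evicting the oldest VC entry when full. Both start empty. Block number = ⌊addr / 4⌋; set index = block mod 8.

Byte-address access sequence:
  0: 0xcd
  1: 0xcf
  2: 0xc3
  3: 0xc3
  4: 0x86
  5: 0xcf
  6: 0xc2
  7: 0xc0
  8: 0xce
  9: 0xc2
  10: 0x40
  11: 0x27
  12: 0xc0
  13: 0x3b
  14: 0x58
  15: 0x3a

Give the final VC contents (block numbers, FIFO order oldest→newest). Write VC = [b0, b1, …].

VC = [16, 33, 22]

#0 0xcd→b51/s3 MISS; vc=[]
#1 0xcf→b51/s3 L1-HIT; vc=[]
#2 0xc3→b48/s0 MISS; vc=[]
#3 0xc3→b48/s0 L1-HIT; vc=[]
#4 0x86→b33/s1 MISS; vc=[]
#5 0xcf→b51/s3 L1-HIT; vc=[]
#6 0xc2→b48/s0 L1-HIT; vc=[]
#7 0xc0→b48/s0 L1-HIT; vc=[]
#8 0xce→b51/s3 L1-HIT; vc=[]
#9 0xc2→b48/s0 L1-HIT; vc=[]
#10 0x40→b16/s0 MISS; vc=[48]
#11 0x27→b9/s1 MISS; vc=[48,33]
#12 0xc0→b48/s0 VC-HIT; vc=[16,33]
#13 0x3b→b14/s6 MISS; vc=[16,33]
#14 0x58→b22/s6 MISS; vc=[16,33,14]
#15 0x3a→b14/s6 VC-HIT; vc=[16,33,22]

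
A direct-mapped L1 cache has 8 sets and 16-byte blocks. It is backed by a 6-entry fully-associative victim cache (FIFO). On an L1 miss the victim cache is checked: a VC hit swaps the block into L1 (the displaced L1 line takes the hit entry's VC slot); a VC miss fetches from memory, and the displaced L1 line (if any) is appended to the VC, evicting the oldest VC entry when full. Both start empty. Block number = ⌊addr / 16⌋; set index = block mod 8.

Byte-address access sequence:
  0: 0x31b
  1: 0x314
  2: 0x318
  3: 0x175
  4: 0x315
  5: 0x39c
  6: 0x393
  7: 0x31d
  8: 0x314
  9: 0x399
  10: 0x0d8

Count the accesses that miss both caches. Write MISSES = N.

MISSES = 4

  [0] addr=0x31b blk=49 s=1: MISS | VC []
  [1] addr=0x314 blk=49 s=1: L1-HIT | VC []
  [2] addr=0x318 blk=49 s=1: L1-HIT | VC []
  [3] addr=0x175 blk=23 s=7: MISS | VC []
  [4] addr=0x315 blk=49 s=1: L1-HIT | VC []
  [5] addr=0x39c blk=57 s=1: MISS | VC [49]
  [6] addr=0x393 blk=57 s=1: L1-HIT | VC [49]
  [7] addr=0x31d blk=49 s=1: VC-HIT | VC [57]
  [8] addr=0x314 blk=49 s=1: L1-HIT | VC [57]
  [9] addr=0x399 blk=57 s=1: VC-HIT | VC [49]
  [10] addr=0xd8 blk=13 s=5: MISS | VC [49]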